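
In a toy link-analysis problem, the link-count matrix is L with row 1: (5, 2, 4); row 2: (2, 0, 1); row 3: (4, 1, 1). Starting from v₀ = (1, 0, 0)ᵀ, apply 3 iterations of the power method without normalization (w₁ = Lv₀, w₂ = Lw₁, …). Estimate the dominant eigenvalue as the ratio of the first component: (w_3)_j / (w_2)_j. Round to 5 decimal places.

w1 = Lv₀ = (5·1 + 2·0 + 4·0; 2·1 + 0·0 + 1·0; 4·1 + 1·0 + 1·0) = (5, 2, 4)
w2 = Lw1 = (5·5 + 2·2 + 4·4; 2·5 + 0·2 + 1·4; 4·5 + 1·2 + 1·4) = (45, 14, 26)
w3 = Lw2 = (357, 116, 220)
Ratio at component: 357 / 45 = 7.93333

7.93333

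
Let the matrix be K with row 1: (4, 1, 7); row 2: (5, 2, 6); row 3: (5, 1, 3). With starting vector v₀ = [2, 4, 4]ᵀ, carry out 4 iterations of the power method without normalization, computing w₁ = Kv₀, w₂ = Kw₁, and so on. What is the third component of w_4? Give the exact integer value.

35760

w1 = Kv₀ = (4·2 + 1·4 + 7·4; 5·2 + 2·4 + 6·4; 5·2 + 1·4 + 3·4) = (40, 42, 26)
w2 = Kw1 = (4·40 + 1·42 + 7·26; 5·40 + 2·42 + 6·26; 5·40 + 1·42 + 3·26) = (384, 440, 320)
w3 = Kw2 = (4216, 4720, 3320)
w4 = Kw3 = (44824, 50440, 35760)
The requested component of w4 is 35760.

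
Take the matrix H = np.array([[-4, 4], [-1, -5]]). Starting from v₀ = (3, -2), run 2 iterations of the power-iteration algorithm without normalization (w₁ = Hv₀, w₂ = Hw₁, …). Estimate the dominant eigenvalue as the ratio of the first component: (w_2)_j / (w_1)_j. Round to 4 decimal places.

w1 = Hv₀ = (-20, 7)
w2 = Hw1 = (108, -15)
Ratio at component: 108 / -20 = -5.4000

λ ≈ -5.4000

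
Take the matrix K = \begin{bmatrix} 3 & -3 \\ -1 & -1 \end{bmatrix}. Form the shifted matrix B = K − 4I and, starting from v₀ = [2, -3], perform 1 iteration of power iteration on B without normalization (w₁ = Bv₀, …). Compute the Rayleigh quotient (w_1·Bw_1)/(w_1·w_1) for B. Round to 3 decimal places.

μ ≈ -5.771

B = K − 4I has rows (-1, -3); (-1, -5)
w1 = Bv₀ = ((-1)·2 + (-3)·(-3); (-1)·2 + (-5)·(-3)) = (7, 13)
Bw1 = (-46, -72)
w1·Bw1 = -1258; w1·w1 = 218; μ ≈ -1258/218 = -5.771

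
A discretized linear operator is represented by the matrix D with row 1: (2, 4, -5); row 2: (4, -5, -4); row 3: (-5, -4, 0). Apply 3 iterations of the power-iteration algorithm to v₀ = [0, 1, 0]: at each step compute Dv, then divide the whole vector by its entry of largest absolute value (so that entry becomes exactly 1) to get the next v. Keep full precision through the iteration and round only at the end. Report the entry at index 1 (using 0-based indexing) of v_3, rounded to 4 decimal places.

0.9440

Dv0 = (4.00000, -5.00000, -4.00000); divide by -5.00000 → v1 = (-0.80000, 1.00000, 0.80000)
Dv1 = (-1.60000, -11.40000, 0.00000); divide by -11.40000 → v2 = (0.14035, 1.00000, 0.00000)
Dv2 = (4.28070, -4.43860, -4.70175); divide by -4.70175 → v3 = (-0.91045, 0.94403, 1.00000)
Requested entry of v3: -253/-268 = 0.9440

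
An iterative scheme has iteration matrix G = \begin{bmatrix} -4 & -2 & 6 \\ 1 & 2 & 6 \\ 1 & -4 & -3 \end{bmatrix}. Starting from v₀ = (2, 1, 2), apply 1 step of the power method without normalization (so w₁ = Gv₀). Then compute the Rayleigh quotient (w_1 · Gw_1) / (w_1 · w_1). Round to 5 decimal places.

λ ≈ -0.29630

w1 = Gv₀ = (2, 16, -8)
Gw1 = (-88, -14, -38)
w1·Gw1 = 2·(-88) + 16·(-14) + (-8)·(-38) = -96; w1·w1 = 2·2 + 16·16 + (-8)·(-8) = 324
λ ≈ -96/324 = -0.29630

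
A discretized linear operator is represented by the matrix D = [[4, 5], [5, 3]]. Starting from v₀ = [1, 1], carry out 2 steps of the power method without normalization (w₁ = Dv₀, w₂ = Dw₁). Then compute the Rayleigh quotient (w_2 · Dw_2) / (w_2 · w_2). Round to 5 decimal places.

w1 = Dv₀ = (9, 8)
w2 = Dw1 = (76, 69)
Dw2 = (649, 587)
w2·Dw2 = 76·649 + 69·587 = 89827; w2·w2 = 76·76 + 69·69 = 10537
λ ≈ 89827/10537 = 8.52491

λ ≈ 8.52491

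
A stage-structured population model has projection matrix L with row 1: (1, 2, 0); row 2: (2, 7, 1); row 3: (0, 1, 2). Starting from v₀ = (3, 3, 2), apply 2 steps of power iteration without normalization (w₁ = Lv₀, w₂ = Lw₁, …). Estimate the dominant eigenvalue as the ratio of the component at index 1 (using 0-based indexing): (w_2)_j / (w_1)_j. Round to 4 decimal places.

w1 = Lv₀ = (1·3 + 2·3 + 0·2; 2·3 + 7·3 + 1·2; 0·3 + 1·3 + 2·2) = (9, 29, 7)
w2 = Lw1 = (1·9 + 2·29 + 0·7; 2·9 + 7·29 + 1·7; 0·9 + 1·29 + 2·7) = (67, 228, 43)
Ratio at component: 228 / 29 = 7.8621

7.8621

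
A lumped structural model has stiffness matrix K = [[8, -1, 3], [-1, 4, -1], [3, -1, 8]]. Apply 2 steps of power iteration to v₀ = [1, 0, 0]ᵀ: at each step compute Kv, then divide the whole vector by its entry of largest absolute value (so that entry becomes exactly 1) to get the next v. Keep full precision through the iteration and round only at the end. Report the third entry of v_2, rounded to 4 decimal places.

0.6622

Kv0 = (8.00000, -1.00000, 3.00000); divide by 8.00000 → v1 = (1.00000, -0.12500, 0.37500)
Kv1 = (9.25000, -1.87500, 6.12500); divide by 9.25000 → v2 = (1.00000, -0.20270, 0.66216)
Requested entry of v2: 49/74 = 0.6622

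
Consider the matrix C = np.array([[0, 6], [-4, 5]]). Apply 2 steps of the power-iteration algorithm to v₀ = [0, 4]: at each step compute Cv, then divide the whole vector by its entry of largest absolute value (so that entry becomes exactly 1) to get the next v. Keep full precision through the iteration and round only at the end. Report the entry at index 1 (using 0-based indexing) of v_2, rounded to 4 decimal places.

0.0333

Cv0 = (24.00000, 20.00000); divide by 24.00000 → v1 = (1.00000, 0.83333)
Cv1 = (5.00000, 0.16667); divide by 5.00000 → v2 = (1.00000, 0.03333)
Requested entry of v2: 4/120 = 0.0333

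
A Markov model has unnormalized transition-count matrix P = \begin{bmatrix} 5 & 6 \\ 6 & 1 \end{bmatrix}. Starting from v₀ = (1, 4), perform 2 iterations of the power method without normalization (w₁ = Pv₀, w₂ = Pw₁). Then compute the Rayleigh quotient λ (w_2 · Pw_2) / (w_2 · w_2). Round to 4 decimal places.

λ ≈ 9.1804

w1 = Pv₀ = (29, 10)
w2 = Pw1 = (205, 184)
Pw2 = (2129, 1414)
w2·Pw2 = 205·2129 + 184·1414 = 696621; w2·w2 = 205·205 + 184·184 = 75881
λ ≈ 696621/75881 = 9.1804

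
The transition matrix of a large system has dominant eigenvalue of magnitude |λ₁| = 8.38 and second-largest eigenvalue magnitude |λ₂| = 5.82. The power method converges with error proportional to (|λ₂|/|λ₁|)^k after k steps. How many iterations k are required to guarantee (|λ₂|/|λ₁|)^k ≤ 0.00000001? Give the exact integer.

51

|λ₂/λ₁| = 5.82/8.38 = 0.69451
Need k ≥ ln(0.00000001) / ln(0.69451) = -18.4207 / -0.3645 ≈ 50.530
Smallest integer k satisfying the bound: 51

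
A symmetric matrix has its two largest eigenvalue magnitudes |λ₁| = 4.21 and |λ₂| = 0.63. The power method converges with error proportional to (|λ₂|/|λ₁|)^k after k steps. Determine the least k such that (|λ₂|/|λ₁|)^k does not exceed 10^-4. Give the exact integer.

|λ₂/λ₁| = 0.63/4.21 = 0.14964
Need k ≥ ln(10^-4) / ln(0.14964) = -9.2103 / -1.8995 ≈ 4.849
Smallest integer k satisfying the bound: 5

5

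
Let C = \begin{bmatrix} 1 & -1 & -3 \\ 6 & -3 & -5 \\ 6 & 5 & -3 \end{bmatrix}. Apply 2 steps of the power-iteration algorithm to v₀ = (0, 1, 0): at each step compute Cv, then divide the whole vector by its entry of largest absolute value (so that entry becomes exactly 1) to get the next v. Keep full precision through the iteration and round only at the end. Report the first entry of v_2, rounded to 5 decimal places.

0.36111

Cv0 = (-1.000000, -3.000000, 5.000000); divide by 5.000000 → v1 = (-0.200000, -0.600000, 1.000000)
Cv1 = (-2.600000, -4.400000, -7.200000); divide by -7.200000 → v2 = (0.361111, 0.611111, 1.000000)
Requested entry of v2: -13/-36 = 0.36111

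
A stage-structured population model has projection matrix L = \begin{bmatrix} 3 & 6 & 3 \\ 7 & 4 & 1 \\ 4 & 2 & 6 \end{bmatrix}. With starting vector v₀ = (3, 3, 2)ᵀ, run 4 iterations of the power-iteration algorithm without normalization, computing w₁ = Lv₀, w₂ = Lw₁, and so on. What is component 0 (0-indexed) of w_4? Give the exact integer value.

56991

w1 = Lv₀ = (3·3 + 6·3 + 3·2; 7·3 + 4·3 + 1·2; 4·3 + 2·3 + 6·2) = (33, 35, 30)
w2 = Lw1 = (3·33 + 6·35 + 3·30; 7·33 + 4·35 + 1·30; 4·33 + 2·35 + 6·30) = (399, 401, 382)
w3 = Lw2 = (4749, 4779, 4690)
w4 = Lw3 = (56991, 57049, 56694)
The requested component of w4 is 56991.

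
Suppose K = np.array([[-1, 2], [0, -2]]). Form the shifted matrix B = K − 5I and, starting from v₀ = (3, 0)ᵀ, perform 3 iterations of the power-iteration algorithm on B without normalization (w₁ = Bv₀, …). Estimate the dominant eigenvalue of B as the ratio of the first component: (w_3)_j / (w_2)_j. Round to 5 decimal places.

μ ≈ -6.00000

B = K − 5I has rows (-6, 2); (0, -7)
w1 = Bv₀ = ((-6)·3 + 2·0; 0·3 + (-7)·0) = (-18, 0)
w2 = Bw1 = ((-6)·(-18) + 2·0; 0·(-18) + (-7)·0) = (108, 0)
w3 = Bw2 = (-648, 0)
Ratio: -648/108 = -6.00000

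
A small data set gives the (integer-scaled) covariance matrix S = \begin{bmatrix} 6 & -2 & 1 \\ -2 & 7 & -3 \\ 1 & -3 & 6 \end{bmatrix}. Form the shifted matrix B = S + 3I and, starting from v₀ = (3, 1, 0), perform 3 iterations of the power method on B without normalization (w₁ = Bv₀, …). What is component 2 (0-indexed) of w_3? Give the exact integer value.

B = S + 3I has rows (9, -2, 1); (-2, 10, -3); (1, -3, 9)
w1 = Bv₀ = (25, 4, 0)
w2 = Bw1 = (217, -10, 13)
w3 = Bw2 = (1986, -573, 364)
Requested component of w3: 364

364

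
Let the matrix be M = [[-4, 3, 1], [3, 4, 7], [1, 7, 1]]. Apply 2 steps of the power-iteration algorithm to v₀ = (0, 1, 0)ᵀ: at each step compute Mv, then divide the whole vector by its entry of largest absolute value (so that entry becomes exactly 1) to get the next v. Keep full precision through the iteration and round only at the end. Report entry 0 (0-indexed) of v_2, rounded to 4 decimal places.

0.0946

Mv0 = (3.00000, 4.00000, 7.00000); divide by 7.00000 → v1 = (0.42857, 0.57143, 1.00000)
Mv1 = (1.00000, 10.57143, 5.42857); divide by 10.57143 → v2 = (0.09459, 1.00000, 0.51351)
Requested entry of v2: 7/74 = 0.0946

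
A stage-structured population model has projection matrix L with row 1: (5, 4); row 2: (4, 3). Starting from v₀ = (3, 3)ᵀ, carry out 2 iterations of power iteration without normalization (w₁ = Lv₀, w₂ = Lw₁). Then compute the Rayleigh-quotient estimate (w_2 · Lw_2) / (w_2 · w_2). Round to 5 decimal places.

8.12311

w1 = Lv₀ = (27, 21)
w2 = Lw1 = (219, 171)
Lw2 = (1779, 1389)
w2·Lw2 = 219·1779 + 171·1389 = 627120; w2·w2 = 219·219 + 171·171 = 77202
λ ≈ 627120/77202 = 8.12311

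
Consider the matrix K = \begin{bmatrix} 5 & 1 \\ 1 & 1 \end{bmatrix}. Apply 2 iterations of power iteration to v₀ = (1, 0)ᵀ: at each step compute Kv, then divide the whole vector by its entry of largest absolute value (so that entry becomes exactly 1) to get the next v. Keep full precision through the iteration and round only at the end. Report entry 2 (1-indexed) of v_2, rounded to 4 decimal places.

0.2308

Kv0 = (5.00000, 1.00000); divide by 5.00000 → v1 = (1.00000, 0.20000)
Kv1 = (5.20000, 1.20000); divide by 5.20000 → v2 = (1.00000, 0.23077)
Requested entry of v2: 6/26 = 0.2308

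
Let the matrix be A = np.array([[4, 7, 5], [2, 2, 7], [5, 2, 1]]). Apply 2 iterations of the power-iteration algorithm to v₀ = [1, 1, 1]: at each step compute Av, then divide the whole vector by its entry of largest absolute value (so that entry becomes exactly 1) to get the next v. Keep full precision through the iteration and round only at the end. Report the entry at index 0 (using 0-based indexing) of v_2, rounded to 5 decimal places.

Av0 = (16.000000, 11.000000, 8.000000); divide by 16.000000 → v1 = (1.000000, 0.687500, 0.500000)
Av1 = (11.312500, 6.875000, 6.875000); divide by 11.312500 → v2 = (1.000000, 0.607735, 0.607735)
Requested entry of v2: 181/181 = 1.00000

1.00000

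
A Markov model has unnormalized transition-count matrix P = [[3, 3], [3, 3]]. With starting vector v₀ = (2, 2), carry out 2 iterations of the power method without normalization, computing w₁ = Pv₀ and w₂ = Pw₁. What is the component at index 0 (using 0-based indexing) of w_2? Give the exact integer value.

72

w1 = Pv₀ = (3·2 + 3·2; 3·2 + 3·2) = (12, 12)
w2 = Pw1 = (3·12 + 3·12; 3·12 + 3·12) = (72, 72)
The requested component of w2 is 72.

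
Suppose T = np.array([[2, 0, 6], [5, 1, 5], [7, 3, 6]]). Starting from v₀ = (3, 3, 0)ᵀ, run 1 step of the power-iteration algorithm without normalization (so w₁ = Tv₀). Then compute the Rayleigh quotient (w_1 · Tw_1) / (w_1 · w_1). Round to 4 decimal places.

w1 = Tv₀ = (2·3 + 0·3 + 6·0; 5·3 + 1·3 + 5·0; 7·3 + 3·3 + 6·0) = (6, 18, 30)
Tw1 = (192, 198, 276)
w1·Tw1 = 6·192 + 18·198 + 30·276 = 12996; w1·w1 = 6·6 + 18·18 + 30·30 = 1260
λ ≈ 12996/1260 = 10.3143

λ ≈ 10.3143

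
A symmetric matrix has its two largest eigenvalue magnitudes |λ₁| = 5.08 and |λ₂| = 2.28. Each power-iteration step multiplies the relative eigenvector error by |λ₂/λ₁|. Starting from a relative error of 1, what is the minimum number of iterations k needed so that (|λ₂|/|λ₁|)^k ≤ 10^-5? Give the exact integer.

|λ₂/λ₁| = 2.28/5.08 = 0.44882
Need k ≥ ln(10^-5) / ln(0.44882) = -11.5129 / -0.8011 ≈ 14.371
Smallest integer k satisfying the bound: 15

15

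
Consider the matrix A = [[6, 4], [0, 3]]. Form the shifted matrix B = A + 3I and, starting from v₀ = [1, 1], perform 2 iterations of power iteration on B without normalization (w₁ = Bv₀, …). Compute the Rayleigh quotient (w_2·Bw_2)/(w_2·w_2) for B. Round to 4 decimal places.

9.7752

B = A + 3I has rows (9, 4); (0, 6)
w1 = Bv₀ = (9·1 + 4·1; 0·1 + 6·1) = (13, 6)
w2 = Bw1 = (9·13 + 4·6; 0·13 + 6·6) = (141, 36)
Bw2 = (1413, 216)
w2·Bw2 = 207009; w2·w2 = 21177; μ ≈ 207009/21177 = 9.7752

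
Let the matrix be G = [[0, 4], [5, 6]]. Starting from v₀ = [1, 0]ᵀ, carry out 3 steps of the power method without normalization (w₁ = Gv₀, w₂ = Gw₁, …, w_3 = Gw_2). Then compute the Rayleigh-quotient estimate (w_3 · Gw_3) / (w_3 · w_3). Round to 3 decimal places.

8.328

w1 = Gv₀ = (0, 5)
w2 = Gw1 = (20, 30)
w3 = Gw2 = (120, 280)
Gw3 = (1120, 2280)
w3·Gw3 = 120·1120 + 280·2280 = 772800; w3·w3 = 120·120 + 280·280 = 92800
λ ≈ 772800/92800 = 8.328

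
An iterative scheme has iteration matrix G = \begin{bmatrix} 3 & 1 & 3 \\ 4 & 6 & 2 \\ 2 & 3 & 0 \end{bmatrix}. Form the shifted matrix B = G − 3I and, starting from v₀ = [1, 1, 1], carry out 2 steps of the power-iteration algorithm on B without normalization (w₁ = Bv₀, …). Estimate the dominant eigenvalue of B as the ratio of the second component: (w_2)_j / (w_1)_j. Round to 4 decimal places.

μ ≈ 5.2222

B = G − 3I has rows (0, 1, 3); (4, 3, 2); (2, 3, -3)
w1 = Bv₀ = (0·1 + 1·1 + 3·1; 4·1 + 3·1 + 2·1; 2·1 + 3·1 + (-3)·1) = (4, 9, 2)
w2 = Bw1 = (0·4 + 1·9 + 3·2; 4·4 + 3·9 + 2·2; 2·4 + 3·9 + (-3)·2) = (15, 47, 29)
Ratio: 47/9 = 5.2222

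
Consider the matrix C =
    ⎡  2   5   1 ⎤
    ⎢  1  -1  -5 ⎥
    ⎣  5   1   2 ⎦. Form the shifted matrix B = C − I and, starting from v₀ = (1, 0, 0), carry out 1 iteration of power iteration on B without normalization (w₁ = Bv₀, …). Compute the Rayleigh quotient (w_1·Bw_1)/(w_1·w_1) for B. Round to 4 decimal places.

B = C − I has rows (1, 5, 1); (1, -2, -5); (5, 1, 1)
w1 = Bv₀ = (1, 1, 5)
Bw1 = (11, -26, 11)
w1·Bw1 = 40; w1·w1 = 27; μ ≈ 40/27 = 1.4815

μ ≈ 1.4815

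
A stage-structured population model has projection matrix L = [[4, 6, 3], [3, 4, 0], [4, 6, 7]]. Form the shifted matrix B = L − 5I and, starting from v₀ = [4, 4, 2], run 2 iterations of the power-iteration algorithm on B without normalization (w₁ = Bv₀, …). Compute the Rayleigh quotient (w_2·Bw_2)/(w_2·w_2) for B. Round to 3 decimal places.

6.300

B = L − 5I has rows (-1, 6, 3); (3, -1, 0); (4, 6, 2)
w1 = Bv₀ = (26, 8, 44)
w2 = Bw1 = (154, 70, 240)
Bw2 = (986, 392, 1516)
w2·Bw2 = 543124; w2·w2 = 86216; μ ≈ 543124/86216 = 6.300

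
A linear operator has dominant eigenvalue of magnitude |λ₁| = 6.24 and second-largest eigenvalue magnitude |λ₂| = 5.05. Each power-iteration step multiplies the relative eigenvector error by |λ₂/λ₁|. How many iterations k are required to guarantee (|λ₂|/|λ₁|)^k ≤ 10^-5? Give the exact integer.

|λ₂/λ₁| = 5.05/6.24 = 0.80929
Need k ≥ ln(10^-5) / ln(0.80929) = -11.5129 / -0.2116 ≈ 54.411
Smallest integer k satisfying the bound: 55

55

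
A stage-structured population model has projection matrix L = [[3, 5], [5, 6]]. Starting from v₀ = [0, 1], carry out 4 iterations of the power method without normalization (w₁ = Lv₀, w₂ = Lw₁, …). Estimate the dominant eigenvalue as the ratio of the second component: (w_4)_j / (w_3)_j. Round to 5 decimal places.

w1 = Lv₀ = (5, 6)
w2 = Lw1 = (45, 61)
w3 = Lw2 = (440, 591)
w4 = Lw3 = (4275, 5746)
Ratio at component: 5746 / 591 = 9.72250

9.72250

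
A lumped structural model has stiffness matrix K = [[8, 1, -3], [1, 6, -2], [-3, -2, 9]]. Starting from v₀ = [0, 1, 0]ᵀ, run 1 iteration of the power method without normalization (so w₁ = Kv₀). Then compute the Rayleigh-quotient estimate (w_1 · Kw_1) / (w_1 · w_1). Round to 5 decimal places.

w1 = Kv₀ = (8·0 + 1·1 + (-3)·0; 1·0 + 6·1 + (-2)·0; (-3)·0 + (-2)·1 + 9·0) = (1, 6, -2)
Kw1 = (20, 41, -33)
w1·Kw1 = 1·20 + 6·41 + (-2)·(-33) = 332; w1·w1 = 1·1 + 6·6 + (-2)·(-2) = 41
λ ≈ 332/41 = 8.09756

λ ≈ 8.09756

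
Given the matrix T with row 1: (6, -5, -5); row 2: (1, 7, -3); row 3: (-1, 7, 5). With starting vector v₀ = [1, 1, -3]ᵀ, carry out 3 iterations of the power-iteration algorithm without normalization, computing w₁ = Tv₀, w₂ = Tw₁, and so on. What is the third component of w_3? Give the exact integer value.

1368

w1 = Tv₀ = (6·1 + (-5)·1 + (-5)·(-3); 1·1 + 7·1 + (-3)·(-3); (-1)·1 + 7·1 + 5·(-3)) = (16, 17, -9)
w2 = Tw1 = (6·16 + (-5)·17 + (-5)·(-9); 1·16 + 7·17 + (-3)·(-9); (-1)·16 + 7·17 + 5·(-9)) = (56, 162, 58)
w3 = Tw2 = (-764, 1016, 1368)
The requested component of w3 is 1368.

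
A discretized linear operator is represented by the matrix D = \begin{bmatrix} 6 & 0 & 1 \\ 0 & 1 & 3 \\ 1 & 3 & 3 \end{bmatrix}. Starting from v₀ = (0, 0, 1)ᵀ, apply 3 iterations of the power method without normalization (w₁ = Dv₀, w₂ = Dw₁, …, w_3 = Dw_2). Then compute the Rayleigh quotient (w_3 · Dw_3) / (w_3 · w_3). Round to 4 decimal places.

λ ≈ 6.1026

w1 = Dv₀ = (1, 3, 3)
w2 = Dw1 = (9, 12, 19)
w3 = Dw2 = (73, 69, 102)
Dw3 = (540, 375, 586)
w3·Dw3 = 73·540 + 69·375 + 102·586 = 125067; w3·w3 = 73·73 + 69·69 + 102·102 = 20494
λ ≈ 125067/20494 = 6.1026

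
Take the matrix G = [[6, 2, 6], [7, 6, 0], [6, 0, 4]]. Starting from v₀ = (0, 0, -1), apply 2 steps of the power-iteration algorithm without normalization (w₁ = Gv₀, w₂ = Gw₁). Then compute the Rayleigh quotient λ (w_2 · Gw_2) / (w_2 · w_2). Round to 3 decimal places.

w1 = Gv₀ = (6·0 + 2·0 + 6·(-1); 7·0 + 6·0 + 0·(-1); 6·0 + 0·0 + 4·(-1)) = (-6, 0, -4)
w2 = Gw1 = (6·(-6) + 2·0 + 6·(-4); 7·(-6) + 6·0 + 0·(-4); 6·(-6) + 0·0 + 4·(-4)) = (-60, -42, -52)
Gw2 = (-756, -672, -568)
w2·Gw2 = (-60)·(-756) + (-42)·(-672) + (-52)·(-568) = 103120; w2·w2 = (-60)·(-60) + (-42)·(-42) + (-52)·(-52) = 8068
λ ≈ 103120/8068 = 12.781

λ ≈ 12.781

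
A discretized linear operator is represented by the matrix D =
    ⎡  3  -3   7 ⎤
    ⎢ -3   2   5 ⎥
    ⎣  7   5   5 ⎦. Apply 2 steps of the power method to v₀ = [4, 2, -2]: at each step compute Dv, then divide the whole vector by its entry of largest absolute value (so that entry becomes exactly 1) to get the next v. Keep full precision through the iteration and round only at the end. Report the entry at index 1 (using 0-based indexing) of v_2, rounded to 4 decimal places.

Dv0 = (-8.00000, -18.00000, 28.00000); divide by 28.00000 → v1 = (-0.28571, -0.64286, 1.00000)
Dv1 = (8.07143, 4.57143, -0.21429); divide by 8.07143 → v2 = (1.00000, 0.56637, -0.02655)
Requested entry of v2: 128/226 = 0.5664

0.5664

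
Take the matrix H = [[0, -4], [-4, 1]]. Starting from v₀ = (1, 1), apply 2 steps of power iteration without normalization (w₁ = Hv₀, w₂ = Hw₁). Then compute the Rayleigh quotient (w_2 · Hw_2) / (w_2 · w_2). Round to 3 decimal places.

w1 = Hv₀ = (0·1 + (-4)·1; (-4)·1 + 1·1) = (-4, -3)
w2 = Hw1 = (0·(-4) + (-4)·(-3); (-4)·(-4) + 1·(-3)) = (12, 13)
Hw2 = (-52, -35)
w2·Hw2 = 12·(-52) + 13·(-35) = -1079; w2·w2 = 12·12 + 13·13 = 313
λ ≈ -1079/313 = -3.447

-3.447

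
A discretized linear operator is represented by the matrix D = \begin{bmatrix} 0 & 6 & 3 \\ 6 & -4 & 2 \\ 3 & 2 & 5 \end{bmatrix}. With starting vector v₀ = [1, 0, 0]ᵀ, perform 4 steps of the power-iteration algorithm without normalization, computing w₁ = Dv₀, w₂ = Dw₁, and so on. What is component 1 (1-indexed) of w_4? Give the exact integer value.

w1 = Dv₀ = (0, 6, 3)
w2 = Dw1 = (45, -18, 27)
w3 = Dw2 = (-27, 396, 234)
w4 = Dw3 = (3078, -1278, 1881)
The requested component of w4 is 3078.

3078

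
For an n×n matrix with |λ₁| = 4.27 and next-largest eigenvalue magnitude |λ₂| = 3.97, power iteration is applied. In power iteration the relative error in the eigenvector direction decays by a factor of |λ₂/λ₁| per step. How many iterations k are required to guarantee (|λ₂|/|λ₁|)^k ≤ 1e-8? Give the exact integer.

|λ₂/λ₁| = 3.97/4.27 = 0.92974
Need k ≥ ln(1e-8) / ln(0.92974) = -18.4207 / -0.0728 ≈ 252.866
Smallest integer k satisfying the bound: 253

253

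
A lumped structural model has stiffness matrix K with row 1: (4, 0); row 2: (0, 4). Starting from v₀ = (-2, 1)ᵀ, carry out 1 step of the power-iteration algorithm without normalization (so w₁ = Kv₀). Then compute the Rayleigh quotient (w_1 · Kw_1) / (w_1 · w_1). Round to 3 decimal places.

4.000

w1 = Kv₀ = (4·(-2) + 0·1; 0·(-2) + 4·1) = (-8, 4)
Kw1 = (-32, 16)
w1·Kw1 = (-8)·(-32) + 4·16 = 320; w1·w1 = (-8)·(-8) + 4·4 = 80
λ ≈ 320/80 = 4.000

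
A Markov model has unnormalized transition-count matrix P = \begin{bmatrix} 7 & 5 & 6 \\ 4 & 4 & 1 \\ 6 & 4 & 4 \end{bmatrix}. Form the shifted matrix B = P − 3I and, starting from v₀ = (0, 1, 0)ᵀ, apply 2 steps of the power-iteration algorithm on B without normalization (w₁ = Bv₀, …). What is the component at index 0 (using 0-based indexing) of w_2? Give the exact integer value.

B = P − 3I has rows (4, 5, 6); (4, 1, 1); (6, 4, 1)
w1 = Bv₀ = (4·0 + 5·1 + 6·0; 4·0 + 1·1 + 1·0; 6·0 + 4·1 + 1·0) = (5, 1, 4)
w2 = Bw1 = (4·5 + 5·1 + 6·4; 4·5 + 1·1 + 1·4; 6·5 + 4·1 + 1·4) = (49, 25, 38)
Requested component of w2: 49

49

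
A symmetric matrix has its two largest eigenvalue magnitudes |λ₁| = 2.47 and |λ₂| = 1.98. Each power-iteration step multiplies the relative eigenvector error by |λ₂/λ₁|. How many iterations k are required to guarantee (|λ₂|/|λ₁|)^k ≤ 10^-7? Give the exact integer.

73

|λ₂/λ₁| = 1.98/2.47 = 0.80162
Need k ≥ ln(10^-7) / ln(0.80162) = -16.1181 / -0.2211 ≈ 72.893
Smallest integer k satisfying the bound: 73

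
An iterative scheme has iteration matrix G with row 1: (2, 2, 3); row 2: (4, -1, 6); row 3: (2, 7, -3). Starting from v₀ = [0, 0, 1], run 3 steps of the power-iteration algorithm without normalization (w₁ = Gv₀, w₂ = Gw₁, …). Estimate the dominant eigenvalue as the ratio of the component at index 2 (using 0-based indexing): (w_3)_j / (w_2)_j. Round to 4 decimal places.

λ ≈ -4.1579

w1 = Gv₀ = (2·0 + 2·0 + 3·1; 4·0 + (-1)·0 + 6·1; 2·0 + 7·0 + (-3)·1) = (3, 6, -3)
w2 = Gw1 = (2·3 + 2·6 + 3·(-3); 4·3 + (-1)·6 + 6·(-3); 2·3 + 7·6 + (-3)·(-3)) = (9, -12, 57)
w3 = Gw2 = (165, 390, -237)
Ratio at component: -237 / 57 = -4.1579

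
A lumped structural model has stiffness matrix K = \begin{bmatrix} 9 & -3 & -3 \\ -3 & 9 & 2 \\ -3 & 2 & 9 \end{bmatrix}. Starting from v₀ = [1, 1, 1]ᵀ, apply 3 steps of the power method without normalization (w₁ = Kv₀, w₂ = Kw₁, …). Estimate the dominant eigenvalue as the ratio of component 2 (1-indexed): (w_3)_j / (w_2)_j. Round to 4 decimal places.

11.7975

w1 = Kv₀ = (9·1 + (-3)·1 + (-3)·1; (-3)·1 + 9·1 + 2·1; (-3)·1 + 2·1 + 9·1) = (3, 8, 8)
w2 = Kw1 = (9·3 + (-3)·8 + (-3)·8; (-3)·3 + 9·8 + 2·8; (-3)·3 + 2·8 + 9·8) = (-21, 79, 79)
w3 = Kw2 = (-663, 932, 932)
Ratio at component: 932 / 79 = 11.7975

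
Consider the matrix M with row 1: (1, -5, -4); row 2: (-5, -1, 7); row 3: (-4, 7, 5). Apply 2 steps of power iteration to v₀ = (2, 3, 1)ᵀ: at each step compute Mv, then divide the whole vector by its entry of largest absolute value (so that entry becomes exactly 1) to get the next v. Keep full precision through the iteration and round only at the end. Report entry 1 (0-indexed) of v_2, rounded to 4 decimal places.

1.0000

Mv0 = (-17.00000, -6.00000, 18.00000); divide by 18.00000 → v1 = (-0.94444, -0.33333, 1.00000)
Mv1 = (-3.27778, 12.05556, 6.44444); divide by 12.05556 → v2 = (-0.27189, 1.00000, 0.53456)
Requested entry of v2: 217/217 = 1.0000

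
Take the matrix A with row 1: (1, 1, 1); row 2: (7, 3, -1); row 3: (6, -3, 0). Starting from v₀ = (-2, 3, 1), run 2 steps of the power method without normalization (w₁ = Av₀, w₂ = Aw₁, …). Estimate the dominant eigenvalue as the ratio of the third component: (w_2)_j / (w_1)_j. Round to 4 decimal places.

w1 = Av₀ = (1·(-2) + 1·3 + 1·1; 7·(-2) + 3·3 + (-1)·1; 6·(-2) + (-3)·3 + 0·1) = (2, -6, -21)
w2 = Aw1 = (1·2 + 1·(-6) + 1·(-21); 7·2 + 3·(-6) + (-1)·(-21); 6·2 + (-3)·(-6) + 0·(-21)) = (-25, 17, 30)
Ratio at component: 30 / -21 = -1.4286

-1.4286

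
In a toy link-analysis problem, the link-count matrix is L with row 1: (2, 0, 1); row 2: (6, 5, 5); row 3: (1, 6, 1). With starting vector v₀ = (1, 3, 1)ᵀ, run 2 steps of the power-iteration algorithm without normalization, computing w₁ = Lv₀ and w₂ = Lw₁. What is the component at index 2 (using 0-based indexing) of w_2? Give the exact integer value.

179

w1 = Lv₀ = (3, 26, 20)
w2 = Lw1 = (26, 248, 179)
The requested component of w2 is 179.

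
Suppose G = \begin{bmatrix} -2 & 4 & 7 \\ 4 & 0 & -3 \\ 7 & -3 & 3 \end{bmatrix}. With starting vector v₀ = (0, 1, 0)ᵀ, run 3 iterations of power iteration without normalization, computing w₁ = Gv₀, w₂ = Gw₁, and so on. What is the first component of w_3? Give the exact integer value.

w1 = Gv₀ = (4, 0, -3)
w2 = Gw1 = (-29, 25, 19)
w3 = Gw2 = (291, -173, -221)
The requested component of w3 is 291.

291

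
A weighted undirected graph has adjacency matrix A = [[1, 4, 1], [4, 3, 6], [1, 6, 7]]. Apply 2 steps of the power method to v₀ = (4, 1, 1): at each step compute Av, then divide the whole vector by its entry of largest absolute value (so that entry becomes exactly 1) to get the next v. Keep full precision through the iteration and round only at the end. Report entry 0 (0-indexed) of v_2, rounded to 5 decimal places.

Av0 = (9.000000, 25.000000, 17.000000); divide by 25.000000 → v1 = (0.360000, 1.000000, 0.680000)
Av1 = (5.040000, 8.520000, 11.120000); divide by 11.120000 → v2 = (0.453237, 0.766187, 1.000000)
Requested entry of v2: 126/278 = 0.45324

0.45324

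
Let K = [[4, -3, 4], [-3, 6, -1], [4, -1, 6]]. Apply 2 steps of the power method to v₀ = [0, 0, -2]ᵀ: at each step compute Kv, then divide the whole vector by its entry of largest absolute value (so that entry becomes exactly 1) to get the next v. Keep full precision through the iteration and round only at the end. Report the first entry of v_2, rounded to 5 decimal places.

0.81132

Kv0 = (-8.000000, 2.000000, -12.000000); divide by -12.000000 → v1 = (0.666667, -0.166667, 1.000000)
Kv1 = (7.166667, -4.000000, 8.833333); divide by 8.833333 → v2 = (0.811321, -0.452830, 1.000000)
Requested entry of v2: -86/-106 = 0.81132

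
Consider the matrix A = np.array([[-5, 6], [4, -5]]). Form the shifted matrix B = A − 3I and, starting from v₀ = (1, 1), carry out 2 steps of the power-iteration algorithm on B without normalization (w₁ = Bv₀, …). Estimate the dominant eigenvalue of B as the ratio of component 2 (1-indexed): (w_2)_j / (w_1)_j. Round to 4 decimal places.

-6.0000

B = A − 3I has rows (-8, 6); (4, -8)
w1 = Bv₀ = (-2, -4)
w2 = Bw1 = (-8, 24)
Ratio: 24/-4 = -6.0000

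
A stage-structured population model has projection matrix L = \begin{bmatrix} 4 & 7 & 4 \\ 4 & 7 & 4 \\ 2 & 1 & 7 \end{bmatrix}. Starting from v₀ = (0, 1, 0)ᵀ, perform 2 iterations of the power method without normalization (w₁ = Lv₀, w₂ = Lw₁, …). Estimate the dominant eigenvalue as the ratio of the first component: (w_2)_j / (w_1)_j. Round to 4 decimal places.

w1 = Lv₀ = (7, 7, 1)
w2 = Lw1 = (81, 81, 28)
Ratio at component: 81 / 7 = 11.5714

λ ≈ 11.5714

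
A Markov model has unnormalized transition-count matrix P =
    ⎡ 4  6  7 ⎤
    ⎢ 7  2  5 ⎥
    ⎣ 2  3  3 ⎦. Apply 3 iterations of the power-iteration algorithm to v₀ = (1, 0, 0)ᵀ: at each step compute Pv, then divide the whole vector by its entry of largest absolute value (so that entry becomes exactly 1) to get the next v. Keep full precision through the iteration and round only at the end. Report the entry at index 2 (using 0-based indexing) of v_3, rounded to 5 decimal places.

0.47929

Pv0 = (4.000000, 7.000000, 2.000000); divide by 7.000000 → v1 = (0.571429, 1.000000, 0.285714)
Pv1 = (10.285714, 7.428571, 5.000000); divide by 10.285714 → v2 = (1.000000, 0.722222, 0.486111)
Pv2 = (11.736111, 10.875000, 5.625000); divide by 11.736111 → v3 = (1.000000, 0.926627, 0.479290)
Requested entry of v3: 405/845 = 0.47929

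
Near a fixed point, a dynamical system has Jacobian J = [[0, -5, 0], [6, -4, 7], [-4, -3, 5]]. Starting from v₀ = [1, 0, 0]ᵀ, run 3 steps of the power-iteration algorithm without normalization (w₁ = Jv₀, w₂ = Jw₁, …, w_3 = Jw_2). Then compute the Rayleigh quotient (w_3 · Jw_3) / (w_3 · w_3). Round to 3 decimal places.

-3.212

w1 = Jv₀ = (0, 6, -4)
w2 = Jw1 = (-30, -52, -38)
w3 = Jw2 = (260, -238, 86)
Jw3 = (1190, 3114, 104)
w3·Jw3 = 260·1190 + (-238)·3114 + 86·104 = -422788; w3·w3 = 260·260 + (-238)·(-238) + 86·86 = 131640
λ ≈ -422788/131640 = -3.212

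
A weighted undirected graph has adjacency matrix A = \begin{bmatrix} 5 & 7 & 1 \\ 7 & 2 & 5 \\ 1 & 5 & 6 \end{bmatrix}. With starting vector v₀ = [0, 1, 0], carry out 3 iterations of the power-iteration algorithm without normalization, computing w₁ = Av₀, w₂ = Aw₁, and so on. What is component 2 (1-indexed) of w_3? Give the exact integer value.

w1 = Av₀ = (7, 2, 5)
w2 = Aw1 = (54, 78, 47)
w3 = Aw2 = (863, 769, 726)
The requested component of w3 is 769.

769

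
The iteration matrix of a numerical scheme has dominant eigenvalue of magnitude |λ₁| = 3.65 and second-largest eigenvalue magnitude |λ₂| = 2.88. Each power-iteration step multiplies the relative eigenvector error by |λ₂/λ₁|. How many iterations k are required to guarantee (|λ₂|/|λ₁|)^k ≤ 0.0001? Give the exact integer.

39

|λ₂/λ₁| = 2.88/3.65 = 0.78904
Need k ≥ ln(0.0001) / ln(0.78904) = -9.2103 / -0.2369 ≈ 38.873
Smallest integer k satisfying the bound: 39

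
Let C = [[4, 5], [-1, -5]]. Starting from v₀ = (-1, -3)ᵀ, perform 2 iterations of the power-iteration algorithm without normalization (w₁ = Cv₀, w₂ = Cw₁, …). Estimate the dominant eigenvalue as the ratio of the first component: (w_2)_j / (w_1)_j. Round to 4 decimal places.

-0.2105

w1 = Cv₀ = (4·(-1) + 5·(-3); (-1)·(-1) + (-5)·(-3)) = (-19, 16)
w2 = Cw1 = (4·(-19) + 5·16; (-1)·(-19) + (-5)·16) = (4, -61)
Ratio at component: 4 / -19 = -0.2105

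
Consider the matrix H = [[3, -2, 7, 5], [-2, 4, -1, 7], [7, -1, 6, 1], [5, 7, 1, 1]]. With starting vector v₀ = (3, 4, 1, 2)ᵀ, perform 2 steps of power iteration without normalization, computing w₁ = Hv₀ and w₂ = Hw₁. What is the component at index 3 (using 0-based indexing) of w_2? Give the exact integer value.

w1 = Hv₀ = (18, 23, 25, 46)
w2 = Hw1 = (413, 353, 299, 322)
The requested component of w2 is 322.

322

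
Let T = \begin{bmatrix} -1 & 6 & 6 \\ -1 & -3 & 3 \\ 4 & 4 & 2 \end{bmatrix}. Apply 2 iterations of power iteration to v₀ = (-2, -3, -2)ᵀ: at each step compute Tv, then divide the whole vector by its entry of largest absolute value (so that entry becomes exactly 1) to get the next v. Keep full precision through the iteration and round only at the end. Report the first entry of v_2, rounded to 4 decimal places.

Tv0 = (-28.00000, 5.00000, -24.00000); divide by -28.00000 → v1 = (1.00000, -0.17857, 0.85714)
Tv1 = (3.07143, 2.10714, 5.00000); divide by 5.00000 → v2 = (0.61429, 0.42143, 1.00000)
Requested entry of v2: -86/-140 = 0.6143

0.6143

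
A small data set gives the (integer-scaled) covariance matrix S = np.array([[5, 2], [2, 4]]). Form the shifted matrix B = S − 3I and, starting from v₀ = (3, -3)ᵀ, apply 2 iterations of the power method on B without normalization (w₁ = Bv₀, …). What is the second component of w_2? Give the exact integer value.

3

B = S − 3I has rows (2, 2); (2, 1)
w1 = Bv₀ = (2·3 + 2·(-3); 2·3 + 1·(-3)) = (0, 3)
w2 = Bw1 = (2·0 + 2·3; 2·0 + 1·3) = (6, 3)
Requested component of w2: 3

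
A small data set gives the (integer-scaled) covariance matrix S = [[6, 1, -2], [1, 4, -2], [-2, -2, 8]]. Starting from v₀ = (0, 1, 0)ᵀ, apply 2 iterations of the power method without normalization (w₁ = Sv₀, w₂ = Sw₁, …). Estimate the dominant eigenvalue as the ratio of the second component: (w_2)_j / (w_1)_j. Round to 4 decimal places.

5.2500

w1 = Sv₀ = (1, 4, -2)
w2 = Sw1 = (14, 21, -26)
Ratio at component: 21 / 4 = 5.2500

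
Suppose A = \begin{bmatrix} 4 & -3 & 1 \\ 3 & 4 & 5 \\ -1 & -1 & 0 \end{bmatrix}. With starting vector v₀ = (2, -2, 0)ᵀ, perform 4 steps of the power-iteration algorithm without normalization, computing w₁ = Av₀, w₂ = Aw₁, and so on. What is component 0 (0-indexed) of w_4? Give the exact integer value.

-346

w1 = Av₀ = (4·2 + (-3)·(-2) + 1·0; 3·2 + 4·(-2) + 5·0; (-1)·2 + (-1)·(-2) + 0·0) = (14, -2, 0)
w2 = Aw1 = (4·14 + (-3)·(-2) + 1·0; 3·14 + 4·(-2) + 5·0; (-1)·14 + (-1)·(-2) + 0·0) = (62, 34, -12)
w3 = Aw2 = (134, 262, -96)
w4 = Aw3 = (-346, 970, -396)
The requested component of w4 is -346.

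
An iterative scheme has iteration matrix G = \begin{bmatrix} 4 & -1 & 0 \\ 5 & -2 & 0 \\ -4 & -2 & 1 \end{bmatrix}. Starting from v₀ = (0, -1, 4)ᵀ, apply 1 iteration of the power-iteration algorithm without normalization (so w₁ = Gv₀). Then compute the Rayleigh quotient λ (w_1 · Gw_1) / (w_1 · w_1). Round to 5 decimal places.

-0.19512

w1 = Gv₀ = (4·0 + (-1)·(-1) + 0·4; 5·0 + (-2)·(-1) + 0·4; (-4)·0 + (-2)·(-1) + 1·4) = (1, 2, 6)
Gw1 = (2, 1, -2)
w1·Gw1 = 1·2 + 2·1 + 6·(-2) = -8; w1·w1 = 1·1 + 2·2 + 6·6 = 41
λ ≈ -8/41 = -0.19512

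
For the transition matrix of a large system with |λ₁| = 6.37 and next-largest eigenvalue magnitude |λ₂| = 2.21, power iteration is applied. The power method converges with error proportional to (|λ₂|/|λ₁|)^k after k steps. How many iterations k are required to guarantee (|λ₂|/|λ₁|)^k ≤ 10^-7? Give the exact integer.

16

|λ₂/λ₁| = 2.21/6.37 = 0.34694
Need k ≥ ln(10^-7) / ln(0.34694) = -16.1181 / -1.0586 ≈ 15.226
Smallest integer k satisfying the bound: 16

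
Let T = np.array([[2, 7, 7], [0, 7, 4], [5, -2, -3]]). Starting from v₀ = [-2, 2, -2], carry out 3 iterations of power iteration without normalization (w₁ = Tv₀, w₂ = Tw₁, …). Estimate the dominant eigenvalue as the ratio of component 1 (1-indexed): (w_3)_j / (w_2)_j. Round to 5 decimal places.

1.36364

w1 = Tv₀ = (2·(-2) + 7·2 + 7·(-2); 0·(-2) + 7·2 + 4·(-2); 5·(-2) + (-2)·2 + (-3)·(-2)) = (-4, 6, -8)
w2 = Tw1 = (2·(-4) + 7·6 + 7·(-8); 0·(-4) + 7·6 + 4·(-8); 5·(-4) + (-2)·6 + (-3)·(-8)) = (-22, 10, -8)
w3 = Tw2 = (-30, 38, -106)
Ratio at component: -30 / -22 = 1.36364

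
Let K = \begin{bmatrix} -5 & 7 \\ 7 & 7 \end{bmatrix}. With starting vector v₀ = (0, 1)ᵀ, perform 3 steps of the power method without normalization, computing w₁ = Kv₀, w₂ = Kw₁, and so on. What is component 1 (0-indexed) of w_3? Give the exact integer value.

w1 = Kv₀ = ((-5)·0 + 7·1; 7·0 + 7·1) = (7, 7)
w2 = Kw1 = ((-5)·7 + 7·7; 7·7 + 7·7) = (14, 98)
w3 = Kw2 = (616, 784)
The requested component of w3 is 784.

784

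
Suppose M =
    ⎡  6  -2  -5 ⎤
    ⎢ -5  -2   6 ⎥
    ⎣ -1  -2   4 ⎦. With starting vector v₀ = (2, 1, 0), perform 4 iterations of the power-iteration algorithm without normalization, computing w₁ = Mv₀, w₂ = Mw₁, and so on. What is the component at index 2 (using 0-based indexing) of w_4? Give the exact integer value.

w1 = Mv₀ = (6·2 + (-2)·1 + (-5)·0; (-5)·2 + (-2)·1 + 6·0; (-1)·2 + (-2)·1 + 4·0) = (10, -12, -4)
w2 = Mw1 = (6·10 + (-2)·(-12) + (-5)·(-4); (-5)·10 + (-2)·(-12) + 6·(-4); (-1)·10 + (-2)·(-12) + 4·(-4)) = (104, -50, -2)
w3 = Mw2 = (734, -432, -12)
w4 = Mw3 = (5328, -2878, 82)
The requested component of w4 is 82.

82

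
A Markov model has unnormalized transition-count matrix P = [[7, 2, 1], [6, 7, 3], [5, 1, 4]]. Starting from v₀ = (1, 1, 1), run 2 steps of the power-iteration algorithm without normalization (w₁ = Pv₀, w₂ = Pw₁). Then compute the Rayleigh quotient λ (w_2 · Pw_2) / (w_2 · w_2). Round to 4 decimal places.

w1 = Pv₀ = (10, 16, 10)
w2 = Pw1 = (112, 202, 106)
Pw2 = (1294, 2404, 1186)
w2·Pw2 = 112·1294 + 202·2404 + 106·1186 = 756252; w2·w2 = 112·112 + 202·202 + 106·106 = 64584
λ ≈ 756252/64584 = 11.7096

11.7096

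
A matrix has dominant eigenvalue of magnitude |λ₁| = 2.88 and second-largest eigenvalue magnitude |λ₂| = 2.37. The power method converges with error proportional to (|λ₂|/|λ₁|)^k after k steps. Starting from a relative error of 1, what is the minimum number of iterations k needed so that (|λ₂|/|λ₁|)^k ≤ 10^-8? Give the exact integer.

95

|λ₂/λ₁| = 2.37/2.88 = 0.82292
Need k ≥ ln(10^-8) / ln(0.82292) = -18.4207 / -0.1949 ≈ 94.513
Smallest integer k satisfying the bound: 95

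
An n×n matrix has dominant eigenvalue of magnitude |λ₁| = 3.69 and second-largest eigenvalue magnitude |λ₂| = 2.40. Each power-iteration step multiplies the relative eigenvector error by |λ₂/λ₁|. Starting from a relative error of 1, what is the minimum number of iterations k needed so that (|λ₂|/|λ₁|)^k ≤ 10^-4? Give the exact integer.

|λ₂/λ₁| = 2.40/3.69 = 0.65041
Need k ≥ ln(10^-4) / ln(0.65041) = -9.2103 / -0.4302 ≈ 21.412
Smallest integer k satisfying the bound: 22

22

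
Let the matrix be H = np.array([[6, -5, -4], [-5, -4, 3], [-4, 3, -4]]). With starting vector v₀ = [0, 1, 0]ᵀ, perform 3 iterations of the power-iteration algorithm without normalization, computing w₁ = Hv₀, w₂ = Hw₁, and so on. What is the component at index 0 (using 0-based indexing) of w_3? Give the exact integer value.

w1 = Hv₀ = (6·0 + (-5)·1 + (-4)·0; (-5)·0 + (-4)·1 + 3·0; (-4)·0 + 3·1 + (-4)·0) = (-5, -4, 3)
w2 = Hw1 = (6·(-5) + (-5)·(-4) + (-4)·3; (-5)·(-5) + (-4)·(-4) + 3·3; (-4)·(-5) + 3·(-4) + (-4)·3) = (-22, 50, -4)
w3 = Hw2 = (-366, -102, 254)
The requested component of w3 is -366.

-366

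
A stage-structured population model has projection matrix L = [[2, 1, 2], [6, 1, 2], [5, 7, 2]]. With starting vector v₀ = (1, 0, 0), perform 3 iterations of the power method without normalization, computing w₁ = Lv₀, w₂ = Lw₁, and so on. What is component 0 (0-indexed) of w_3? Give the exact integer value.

192

w1 = Lv₀ = (2·1 + 1·0 + 2·0; 6·1 + 1·0 + 2·0; 5·1 + 7·0 + 2·0) = (2, 6, 5)
w2 = Lw1 = (2·2 + 1·6 + 2·5; 6·2 + 1·6 + 2·5; 5·2 + 7·6 + 2·5) = (20, 28, 62)
w3 = Lw2 = (192, 272, 420)
The requested component of w3 is 192.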